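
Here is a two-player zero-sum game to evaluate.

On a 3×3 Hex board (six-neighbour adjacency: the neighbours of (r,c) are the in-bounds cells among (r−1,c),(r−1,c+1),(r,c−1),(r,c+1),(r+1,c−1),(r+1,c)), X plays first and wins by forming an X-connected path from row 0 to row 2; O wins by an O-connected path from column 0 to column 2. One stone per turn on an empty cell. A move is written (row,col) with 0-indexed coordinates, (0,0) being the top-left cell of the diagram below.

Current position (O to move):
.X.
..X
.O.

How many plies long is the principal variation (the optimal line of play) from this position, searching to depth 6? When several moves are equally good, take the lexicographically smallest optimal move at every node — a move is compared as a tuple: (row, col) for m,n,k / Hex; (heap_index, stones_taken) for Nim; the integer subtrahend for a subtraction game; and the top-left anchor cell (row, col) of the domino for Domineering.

ply 1, O at .X./..X/.O. | (0,0)=-1→OX./..X/.O.; (0,2)=-1→.XO/..X/.O.; (1,0)=-1→.X./O.X/.O.; (1,1)=+1→.X./.OX/.O.*; (2,0)=-1→.X./..X/OO.; (2,2)=-1→.X./..X/.OO
ply 2, X at .X./.OX/.O. | (0,0)=-1→XX./.OX/.O.*; (0,2)=-1→.XX/.OX/.O.; (1,0)=-1→.X./XOX/.O.; (2,0)=-1→.X./.OX/XO.; (2,2)=-1→.X./.OX/.OX
ply 3, O at XX./.OX/.O. | (0,2)=+1→XXO/.OX/.O.*; (1,0)=+1→XX./OOX/.O.; (2,0)=+1→XX./.OX/OO.; (2,2)=+1→XX./.OX/.OO
ply 4, X at XXO/.OX/.O. | (1,0)=-1→XXO/XOX/.O.*; (2,0)=-1→XXO/.OX/XO.; (2,2)=-1→XXO/.OX/.OX
ply 5, O at XXO/XOX/.O. | (2,0)=+1→XXO/XOX/OO.*; (2,2)=-1→XXO/XOX/.OO
ply 6: XXO/XOX/OO. is terminal -1 (X); from .X./..X/.O. depth 6

PV length from [.X./..X/.O.]: 5 plies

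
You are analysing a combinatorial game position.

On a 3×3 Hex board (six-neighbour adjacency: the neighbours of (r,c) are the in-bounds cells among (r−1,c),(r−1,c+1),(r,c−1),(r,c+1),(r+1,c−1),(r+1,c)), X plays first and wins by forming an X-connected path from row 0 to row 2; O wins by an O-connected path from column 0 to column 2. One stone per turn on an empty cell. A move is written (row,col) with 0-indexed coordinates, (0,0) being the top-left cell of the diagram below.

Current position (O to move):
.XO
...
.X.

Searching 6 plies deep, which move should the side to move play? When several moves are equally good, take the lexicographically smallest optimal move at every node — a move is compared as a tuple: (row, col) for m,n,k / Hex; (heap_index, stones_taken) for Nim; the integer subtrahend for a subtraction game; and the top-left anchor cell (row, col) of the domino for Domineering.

ply 1, O at .XO/.../.X. | (0,0)=-1→OXO/.../.X.; (1,0)=-1→.XO/O../.X.; (1,1)=+1→.XO/.O./.X.*; (1,2)=-1→.XO/..O/.X.; (2,0)=-1→.XO/.../OX.; (2,2)=-1→.XO/.../.XO
ply 2, X at .XO/.O./.X. | (0,0)=-1→XXO/.O./.X.*; (1,0)=-1→.XO/XO./.X.; (1,2)=-1→.XO/.OX/.X.; (2,0)=-1→.XO/.O./XX.; (2,2)=-1→.XO/.O./.XX
ply 3, O at XXO/.O./.X. | (1,0)=+1→XXO/OO./.X.*; (1,2)=+1→XXO/.OO/.X.; (2,0)=+1→XXO/.O./OX.; (2,2)=+1→XXO/.O./.XO
ply 4: XXO/OO./.X. is terminal -1 (X); from .XO/.../.X. depth 6

O's best at [.XO/.../.X.]: (1,1)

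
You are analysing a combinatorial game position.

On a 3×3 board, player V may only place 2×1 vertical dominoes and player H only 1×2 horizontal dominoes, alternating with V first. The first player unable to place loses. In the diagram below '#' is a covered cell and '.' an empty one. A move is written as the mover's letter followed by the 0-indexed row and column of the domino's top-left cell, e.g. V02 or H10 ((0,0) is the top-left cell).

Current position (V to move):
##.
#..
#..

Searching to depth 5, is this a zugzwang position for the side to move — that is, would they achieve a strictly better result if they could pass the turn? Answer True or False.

zugzwang(##./#../#.., V) = False

[##./#../#..] V move#1: V02:-1/###/#.#/#.., V11:+1/##./##./##.*, V12:+1/##./#.#/#.#
[##./##./##.] end (terminal -1, H#2); searched ##./#../#.. to 5
pass branch (H moves first from the same position):
  | [##./#../#..] H move#1: H11:+1/##./###/#..*, H21:-1/##./#../###
  | [##./###/#..] end (terminal -1, V#2); searched ##./#../#.. to 5
V moving scores +1; V passing scores -1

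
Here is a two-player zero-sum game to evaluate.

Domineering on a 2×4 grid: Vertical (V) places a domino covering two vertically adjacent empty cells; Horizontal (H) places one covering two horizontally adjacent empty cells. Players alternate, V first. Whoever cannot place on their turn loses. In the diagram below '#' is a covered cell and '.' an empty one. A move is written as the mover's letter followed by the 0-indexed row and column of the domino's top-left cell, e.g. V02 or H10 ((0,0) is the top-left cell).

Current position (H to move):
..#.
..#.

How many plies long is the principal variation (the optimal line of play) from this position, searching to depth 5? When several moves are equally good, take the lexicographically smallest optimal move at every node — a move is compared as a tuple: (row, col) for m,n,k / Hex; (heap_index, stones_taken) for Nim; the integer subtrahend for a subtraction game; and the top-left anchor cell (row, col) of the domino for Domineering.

ply 1, H at ..#./..#. | H00=+1→###./..#.*; H10=+1→..#./###.
ply 2, V at ###./..#. | V03=-1→####/..##*
ply 3, H at ####/..## | H10=+1→####/####*
ply 4: ####/#### is terminal -1 (V); from ..#./..#. depth 5

PV length from [..#./..#.]: 3 plies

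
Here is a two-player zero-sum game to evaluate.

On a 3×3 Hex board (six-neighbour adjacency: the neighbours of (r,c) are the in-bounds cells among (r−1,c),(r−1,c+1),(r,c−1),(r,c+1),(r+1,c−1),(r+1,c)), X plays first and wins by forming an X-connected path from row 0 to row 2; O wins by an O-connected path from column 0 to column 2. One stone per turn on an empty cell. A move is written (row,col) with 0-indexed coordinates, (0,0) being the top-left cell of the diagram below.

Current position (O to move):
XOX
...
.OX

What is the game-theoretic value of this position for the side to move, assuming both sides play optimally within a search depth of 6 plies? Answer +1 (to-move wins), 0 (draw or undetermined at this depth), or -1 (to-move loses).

[XOX/.../.OX] O move#1: (1,0):-1/XOX/O../.OX*, (1,1):-1/XOX/.O./.OX, (1,2):-1/XOX/..O/.OX, (2,0):-1/XOX/.../OOX
[XOX/O../.OX] X move#2: (1,1):+1/XOX/OX./.OX*, (1,2):+1/XOX/O.X/.OX, (2,0):+1/XOX/O../XOX
[XOX/OX./.OX] O move#3: (1,2):-1/XOX/OXO/.OX*, (2,0):-1/XOX/OX./OOX
[XOX/OXO/.OX] X move#4: (2,0):+1/XOX/OXO/XOX*
[XOX/OXO/XOX] end (terminal -1, O#5); searched XOX/.../.OX to 6

value(XOX/.../.OX, O) = -1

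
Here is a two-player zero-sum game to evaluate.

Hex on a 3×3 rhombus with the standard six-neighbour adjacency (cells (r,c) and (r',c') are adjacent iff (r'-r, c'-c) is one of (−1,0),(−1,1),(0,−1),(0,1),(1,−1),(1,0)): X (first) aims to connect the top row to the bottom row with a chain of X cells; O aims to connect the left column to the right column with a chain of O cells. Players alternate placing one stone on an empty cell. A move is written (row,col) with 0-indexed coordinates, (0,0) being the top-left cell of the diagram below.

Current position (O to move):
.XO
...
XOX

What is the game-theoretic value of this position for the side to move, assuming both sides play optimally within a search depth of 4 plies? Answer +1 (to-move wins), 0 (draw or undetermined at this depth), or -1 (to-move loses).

p1 O@[.XO/.../XOX]: (0,0)[OXO/.../XOX]-1* (1,0)[.XO/O../XOX]-1 (1,1)[.XO/.O./XOX]-1 (1,2)[.XO/..O/XOX]-1
p2 X@[OXO/.../XOX]: (1,0)[OXO/X../XOX]+1* (1,1)[OXO/.X./XOX]+1 (1,2)[OXO/..X/XOX]+1
p3 O@[OXO/X../XOX] terminal -1; root [.XO/.../XOX] d4

value(.XO/.../XOX, O) = -1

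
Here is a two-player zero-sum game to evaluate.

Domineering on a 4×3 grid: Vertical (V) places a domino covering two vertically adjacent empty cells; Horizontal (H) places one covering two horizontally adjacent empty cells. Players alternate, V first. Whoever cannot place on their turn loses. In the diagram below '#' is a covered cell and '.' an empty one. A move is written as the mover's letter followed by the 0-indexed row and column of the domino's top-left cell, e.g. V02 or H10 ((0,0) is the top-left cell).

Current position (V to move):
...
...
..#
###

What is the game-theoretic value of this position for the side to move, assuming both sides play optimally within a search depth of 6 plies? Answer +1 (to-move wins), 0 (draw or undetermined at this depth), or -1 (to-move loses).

[.../.../..#/###] V move#1: V00:-1/#../#../..#/###, V01:+1/.#./.#./..#/###*, V02:-1/..#/..#/..#/###, V10:-1/.../#../#.#/###, V11:+1/.../.#./.##/###
[.#./.#./..#/###] H move#2: H20:-1/.#./.#./###/###*
[.#./.#./###/###] V move#3: V00:+1/##./##./###/###*, V02:+1/.##/.##/###/###
[##./##./###/###] end (terminal -1, H#4); searched .../.../..#/### to 6

value(.../.../..#/###, V) = +1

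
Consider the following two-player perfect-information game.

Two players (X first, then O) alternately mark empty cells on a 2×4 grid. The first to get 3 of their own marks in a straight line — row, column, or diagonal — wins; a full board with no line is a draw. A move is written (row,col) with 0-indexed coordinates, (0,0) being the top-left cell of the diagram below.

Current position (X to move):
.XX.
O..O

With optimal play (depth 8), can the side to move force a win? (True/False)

p1 X@[.XX./O..O]: (0,0)[XXX./O..O]+1* (0,3)[.XXX/O..O]+1 (1,1)[.XX./OX.O]+1 (1,2)[.XX./O.XO]+1
p2 O@[XXX./O..O] terminal -1; root [.XX./O..O] d8

X winning at [.XX./O..O]: True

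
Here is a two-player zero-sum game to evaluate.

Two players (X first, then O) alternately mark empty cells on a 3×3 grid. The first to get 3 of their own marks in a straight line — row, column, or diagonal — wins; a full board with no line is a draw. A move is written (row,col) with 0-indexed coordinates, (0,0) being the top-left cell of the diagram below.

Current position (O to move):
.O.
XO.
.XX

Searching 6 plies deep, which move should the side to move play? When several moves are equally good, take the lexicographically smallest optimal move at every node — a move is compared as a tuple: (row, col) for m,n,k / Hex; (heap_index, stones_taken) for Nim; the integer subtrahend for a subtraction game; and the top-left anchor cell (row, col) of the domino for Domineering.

p1 O@[.O./XO./.XX]: (0,0)[OO./XO./.XX]-1 (0,2)[.OO/XO./.XX]-1 (1,2)[.O./XOO/.XX]-1 (2,0)[.O./XO./OXX]+0*
p2 X@[.O./XO./OXX]: (0,0)[XO./XO./OXX]-1 (0,2)[.OX/XO./OXX]+0* (1,2)[.O./XOX/OXX]-1
p3 O@[.OX/XO./OXX]: (0,0)[OOX/XO./OXX]-1 (1,2)[.OX/XOO/OXX]+0*
p4 X@[.OX/XOO/OXX]: (0,0)[XOX/XOO/OXX]+0*
p5 O@[XOX/XOO/OXX] terminal +0; root [.O./XO./.XX] d6

O's best at [.O./XO./.XX]: (2,0)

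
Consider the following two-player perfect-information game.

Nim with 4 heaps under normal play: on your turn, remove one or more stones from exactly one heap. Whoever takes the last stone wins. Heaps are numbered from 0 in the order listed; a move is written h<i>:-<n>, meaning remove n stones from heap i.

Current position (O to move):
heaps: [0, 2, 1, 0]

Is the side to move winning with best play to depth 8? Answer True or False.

O winning at [(0,2,1,0)]: True

p1 O@[(0,2,1,0)]: h1:-1[(0,1,1,0)]+1* h1:-2[(0,0,1,0)]-1 h2:-1[(0,2,0,0)]-1
p2 X@[(0,1,1,0)]: h1:-1[(0,0,1,0)]-1* h2:-1[(0,1,0,0)]-1
p3 O@[(0,0,1,0)]: h2:-1[(0,0,0,0)]+1*
p4 X@[(0,0,0,0)] terminal -1; root [(0,2,1,0)] d8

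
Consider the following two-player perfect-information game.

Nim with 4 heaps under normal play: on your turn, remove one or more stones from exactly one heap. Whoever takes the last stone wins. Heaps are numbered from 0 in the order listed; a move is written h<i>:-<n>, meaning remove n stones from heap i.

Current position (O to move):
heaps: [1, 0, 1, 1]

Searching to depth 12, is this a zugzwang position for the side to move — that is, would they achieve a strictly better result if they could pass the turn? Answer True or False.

[(1,0,1,1)] O move#1: h0:-1:+1/(0,0,1,1)*, h2:-1:+1/(1,0,0,1), h3:-1:+1/(1,0,1,0)
[(0,0,1,1)] X move#2: h2:-1:-1/(0,0,0,1)*, h3:-1:-1/(0,0,1,0)
[(0,0,0,1)] O move#3: h3:-1:+1/(0,0,0,0)*
[(0,0,0,0)] end (terminal -1, X#4); searched (1,0,1,1) to 12
suppose O passes — search the same position with X to move:
pass> [(1,0,1,1)] X move#1: h0:-1:+1/(0,0,1,1)*, h2:-1:+1/(1,0,0,1), h3:-1:+1/(1,0,1,0)
pass> [(0,0,1,1)] O move#2: h2:-1:-1/(0,0,0,1)*, h3:-1:-1/(0,0,1,0)
pass> [(0,0,0,1)] X move#3: h3:-1:+1/(0,0,0,0)*
pass> [(0,0,0,0)] end (terminal -1, O#4); searched (1,0,1,1) to 12
for O: play +1, pass -1

zugzwang((1,0,1,1), O) = False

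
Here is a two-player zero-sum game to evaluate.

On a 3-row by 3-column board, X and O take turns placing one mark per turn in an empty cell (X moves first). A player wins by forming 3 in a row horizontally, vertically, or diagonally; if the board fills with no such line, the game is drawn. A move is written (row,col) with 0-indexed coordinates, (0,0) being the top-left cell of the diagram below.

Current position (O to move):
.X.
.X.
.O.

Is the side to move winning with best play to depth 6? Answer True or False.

[.X./.X./.O.] O move#1: (0,0):+0/OX./.X./.O.*, (0,2):+0/.XO/.X./.O., (1,0):-1/.X./OX./.O., (1,2):-1/.X./.XO/.O., (2,0):+0/.X./.X./OO., (2,2):+0/.X./.X./.OO
[OX./.X./.O.] X move#2: (0,2):-1/OXX/.X./.O., (1,0):+0/OX./XX./.O.*, (1,2):+0/OX./.XX/.O., (2,0):+0/OX./.X./XO., (2,2):+0/OX./.X./.OX
[OX./XX./.O.] O move#3: (0,2):-1/OXO/XX./.O., (1,2):+0/OX./XXO/.O.*, (2,0):-1/OX./XX./OO., (2,2):-1/OX./XX./.OO
[OX./XXO/.O.] X move#4: (0,2):+0/OXX/XXO/.O.*, (2,0):+0/OX./XXO/XO., (2,2):+0/OX./XXO/.OX
[OXX/XXO/.O.] O move#5: (2,0):+0/OXX/XXO/OO.*, (2,2):-1/OXX/XXO/.OO
[OXX/XXO/OO.] X move#6: (2,2):+0/OXX/XXO/OOX*
[OXX/XXO/OOX] end (terminal +0, O#7); searched .X./.X./.O. to 6

O winning at [.X./.X./.O.]: False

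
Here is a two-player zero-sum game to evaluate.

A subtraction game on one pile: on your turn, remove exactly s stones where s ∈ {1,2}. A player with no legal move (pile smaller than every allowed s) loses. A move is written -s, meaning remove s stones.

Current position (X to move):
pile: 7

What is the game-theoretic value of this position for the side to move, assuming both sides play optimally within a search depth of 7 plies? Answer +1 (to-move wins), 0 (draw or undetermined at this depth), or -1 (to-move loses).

value(7, X) = +1

p1 X@[7]: -1[6]+1* -2[5]-1
p2 O@[6]: -1[5]-1* -2[4]-1
p3 X@[5]: -1[4]-1 -2[3]+1*
p4 O@[3]: -1[2]-1* -2[1]-1
p5 X@[2]: -1[1]-1 -2[0]+1*
p6 O@[0] terminal -1; root [7] d7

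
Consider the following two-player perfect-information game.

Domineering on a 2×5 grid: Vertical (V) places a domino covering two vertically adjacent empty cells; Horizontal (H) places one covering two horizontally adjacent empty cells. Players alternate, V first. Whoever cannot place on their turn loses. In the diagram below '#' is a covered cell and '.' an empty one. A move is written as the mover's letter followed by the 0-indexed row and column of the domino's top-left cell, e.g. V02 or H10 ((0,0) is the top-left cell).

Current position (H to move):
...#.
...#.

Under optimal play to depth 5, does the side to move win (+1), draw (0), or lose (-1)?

value(...#./...#., H) = -1

ply 1, H at ...#./...#. | H00=-1→##.#./...#.*; H01=-1→.###./...#.; H10=-1→...#./##.#.; H11=-1→...#./.###.
ply 2, V at ##.#./...#. | V02=+1→####./..##.*; V04=-1→##.##/...##
ply 3, H at ####./..##. | H10=-1→####./####.*
ply 4, V at ####./####. | V04=+1→#####/#####*
ply 5: #####/##### is terminal -1 (H); from ...#./...#. depth 5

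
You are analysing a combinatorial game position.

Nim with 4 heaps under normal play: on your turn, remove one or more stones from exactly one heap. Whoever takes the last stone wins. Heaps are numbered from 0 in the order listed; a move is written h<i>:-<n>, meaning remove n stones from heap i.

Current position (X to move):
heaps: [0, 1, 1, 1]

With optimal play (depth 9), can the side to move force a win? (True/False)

ply 1, X at (0,1,1,1) | h1:-1=+1→(0,0,1,1)*; h2:-1=+1→(0,1,0,1); h3:-1=+1→(0,1,1,0)
ply 2, O at (0,0,1,1) | h2:-1=-1→(0,0,0,1)*; h3:-1=-1→(0,0,1,0)
ply 3, X at (0,0,0,1) | h3:-1=+1→(0,0,0,0)*
ply 4: (0,0,0,0) is terminal -1 (O); from (0,1,1,1) depth 9

X winning at [(0,1,1,1)]: True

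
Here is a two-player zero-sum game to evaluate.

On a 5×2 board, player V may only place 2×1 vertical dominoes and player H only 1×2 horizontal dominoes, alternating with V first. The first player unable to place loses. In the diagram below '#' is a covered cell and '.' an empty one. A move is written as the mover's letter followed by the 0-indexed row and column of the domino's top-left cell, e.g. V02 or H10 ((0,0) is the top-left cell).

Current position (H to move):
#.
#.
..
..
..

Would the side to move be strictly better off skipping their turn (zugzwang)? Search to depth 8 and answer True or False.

[#./#./../../..] H move#1: H20:-1/#./#./##/../.., H30:+1/#./#./../##/..*, H40:-1/#./#./../../##
[#./#./../##/..] V move#2: V01:-1/##/##/../##/..*, V11:-1/#./##/.#/##/..
[##/##/../##/..] H move#3: H20:+1/##/##/##/##/..*, H40:+1/##/##/../##/##
[##/##/##/##/..] end (terminal -1, V#4); searched #./#./../../.. to 8
pass branch (V moves first from the same position):
  | [#./#./../../..] V move#1: V01:-1/##/##/../../.., V11:-1/#./##/.#/../.., V20:+1/#./#./#./#./..*, V21:+1/#./#./.#/.#/.., V30:+1/#./#./../#./#., V31:+1/#./#./../.#/.#
  | [#./#./#./#./..] H move#2: H40:-1/#./#./#./#./##*
  | [#./#./#./#./##] V move#3: V01:+1/##/##/#./#./##*, V11:+1/#./##/##/#./##, V21:+1/#./#./##/##/##
  | [##/##/#./#./##] end (terminal -1, H#4); searched #./#./../../.. to 8
H moving scores +1; H passing scores -1

zugzwang(#./#./../../.., H) = False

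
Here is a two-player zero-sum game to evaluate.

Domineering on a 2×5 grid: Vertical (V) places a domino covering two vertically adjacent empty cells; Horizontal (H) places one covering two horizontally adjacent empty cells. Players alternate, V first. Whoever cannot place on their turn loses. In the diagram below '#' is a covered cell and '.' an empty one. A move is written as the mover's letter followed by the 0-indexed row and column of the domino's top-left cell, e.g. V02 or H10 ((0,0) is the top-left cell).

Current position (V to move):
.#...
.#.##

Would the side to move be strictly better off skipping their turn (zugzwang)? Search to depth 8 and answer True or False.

zugzwang(.#.../.#.##, V) = False

[.#.../.#.##] V move#1: V00:-1/##.../##.##, V02:+1/.##../.####*
[.##../.####] H move#2: H03:-1/.####/.####*
[.####/.####] V move#3: V00:+1/#####/#####*
[#####/#####] end (terminal -1, H#4); searched .#.../.#.## to 8
pass branch (H moves first from the same position):
  | [.#.../.#.##] H move#1: H02:-1/.###./.#.##*, H03:-1/.#.##/.#.##
  | [.###./.#.##] V move#2: V00:+1/####./##.##*
  | [####./##.##] end (terminal -1, H#3); searched .#.../.#.## to 8
V moving scores +1; V passing scores +1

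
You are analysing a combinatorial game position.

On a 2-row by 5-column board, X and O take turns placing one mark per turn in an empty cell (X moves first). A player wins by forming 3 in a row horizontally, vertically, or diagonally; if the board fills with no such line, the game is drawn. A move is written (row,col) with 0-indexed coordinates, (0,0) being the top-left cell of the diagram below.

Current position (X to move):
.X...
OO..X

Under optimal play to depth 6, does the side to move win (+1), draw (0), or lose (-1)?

p1 X@[.X.../OO..X]: (0,0)[XX.../OO..X]-1 (0,2)[.XX../OO..X]-1 (0,3)[.X.X./OO..X]-1 (0,4)[.X..X/OO..X]-1 (1,2)[.X.../OOX.X]+1* (1,3)[.X.../OO.XX]-1
p2 O@[.X.../OOX.X]: (0,0)[OX.../OOX.X]-1* (0,2)[.XO../OOX.X]-1 (0,3)[.X.O./OOX.X]-1 (0,4)[.X..O/OOX.X]-1 (1,3)[.X.../OOXOX]-1
p3 X@[OX.../OOX.X]: (0,2)[OXX../OOX.X]+1* (0,3)[OX.X./OOX.X]+1 (0,4)[OX..X/OOX.X]+0 (1,3)[OX.../OOXXX]+1
p4 O@[OXX../OOX.X]: (0,3)[OXXO./OOX.X]-1* (0,4)[OXX.O/OOX.X]-1 (1,3)[OXX../OOXOX]-1
p5 X@[OXXO./OOX.X]: (0,4)[OXXOX/OOX.X]+0 (1,3)[OXXO./OOXXX]+1*
p6 O@[OXXO./OOXXX] terminal -1; root [.X.../OO..X] d6

value(.X.../OO..X, X) = +1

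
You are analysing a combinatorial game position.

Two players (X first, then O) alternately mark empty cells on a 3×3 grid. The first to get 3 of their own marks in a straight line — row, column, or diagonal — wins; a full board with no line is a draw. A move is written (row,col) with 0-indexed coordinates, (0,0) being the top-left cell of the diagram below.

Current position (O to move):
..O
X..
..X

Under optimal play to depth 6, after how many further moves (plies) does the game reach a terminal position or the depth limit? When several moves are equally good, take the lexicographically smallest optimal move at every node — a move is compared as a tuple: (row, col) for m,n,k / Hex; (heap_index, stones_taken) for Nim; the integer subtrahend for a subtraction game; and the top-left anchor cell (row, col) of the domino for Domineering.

p1 O@[..O/X../..X]: (0,0)[O.O/X../..X]+0* (0,1)[.OO/X../..X]-1 (1,1)[..O/XO./..X]-1 (1,2)[..O/X.O/..X]-1 (2,0)[..O/X../O.X]-1 (2,1)[..O/X../.OX]-1
p2 X@[O.O/X../..X]: (0,1)[OXO/X../..X]+0* (1,1)[O.O/XX./..X]-1 (1,2)[O.O/X.X/..X]-1 (2,0)[O.O/X../X.X]-1 (2,1)[O.O/X../.XX]-1
p3 O@[OXO/X../..X]: (1,1)[OXO/XO./..X]+0* (1,2)[OXO/X.O/..X]-1 (2,0)[OXO/X../O.X]-1 (2,1)[OXO/X../.OX]+0
p4 X@[OXO/XO./..X]: (1,2)[OXO/XOX/..X]-1 (2,0)[OXO/XO./X.X]+0* (2,1)[OXO/XO./.XX]-1
p5 O@[OXO/XO./X.X]: (1,2)[OXO/XOO/X.X]-1 (2,1)[OXO/XO./XOX]+0*
p6 X@[OXO/XO./XOX]: (1,2)[OXO/XOX/XOX]+0*
p7 O@[OXO/XOX/XOX] terminal +0; root [..O/X../..X] d6

PV length from [..O/X../..X]: 6 plies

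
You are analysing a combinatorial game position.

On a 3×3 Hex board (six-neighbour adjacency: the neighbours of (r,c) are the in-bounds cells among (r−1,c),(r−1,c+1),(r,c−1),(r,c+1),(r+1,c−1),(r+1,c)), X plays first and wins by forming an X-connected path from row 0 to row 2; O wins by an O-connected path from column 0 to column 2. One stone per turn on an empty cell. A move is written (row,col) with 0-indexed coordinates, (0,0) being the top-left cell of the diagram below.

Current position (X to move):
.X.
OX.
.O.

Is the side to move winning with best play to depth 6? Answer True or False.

[.X./OX./.O.] X move#1: (0,0):-1/XX./OX./.O., (0,2):-1/.XX/OX./.O., (1,2):+1/.X./OXX/.O.*, (2,0):+1/.X./OX./XO., (2,2):+1/.X./OX./.OX
[.X./OXX/.O.] O move#2: (0,0):-1/OX./OXX/.O.*, (0,2):-1/.XO/OXX/.O., (2,0):-1/.X./OXX/OO., (2,2):-1/.X./OXX/.OO
[OX./OXX/.O.] X move#3: (0,2):+1/OXX/OXX/.O.*, (2,0):+1/OX./OXX/XO., (2,2):+1/OX./OXX/.OX
[OXX/OXX/.O.] O move#4: (2,0):-1/OXX/OXX/OO.*, (2,2):-1/OXX/OXX/.OO
[OXX/OXX/OO.] X move#5: (2,2):+1/OXX/OXX/OOX*
[OXX/OXX/OOX] end (terminal -1, O#6); searched .X./OX./.O. to 6

X winning at [.X./OX./.O.]: True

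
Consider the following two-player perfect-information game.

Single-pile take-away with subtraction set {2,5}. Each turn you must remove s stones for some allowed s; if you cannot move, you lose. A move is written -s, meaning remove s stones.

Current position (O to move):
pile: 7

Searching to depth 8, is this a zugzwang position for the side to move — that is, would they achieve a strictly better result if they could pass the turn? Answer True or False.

[7] O move#1: -2:-1/5*, -5:-1/2
[5] X move#2: -2:-1/3, -5:+1/0*
[0] end (terminal -1, O#3); searched 7 to 8
suppose O passes — search the same position with X to move:
pass> [7] X move#1: -2:-1/5*, -5:-1/2
pass> [5] O move#2: -2:-1/3, -5:+1/0*
pass> [0] end (terminal -1, X#3); searched 7 to 8
for O: play -1, pass +1

zugzwang(7, O) = True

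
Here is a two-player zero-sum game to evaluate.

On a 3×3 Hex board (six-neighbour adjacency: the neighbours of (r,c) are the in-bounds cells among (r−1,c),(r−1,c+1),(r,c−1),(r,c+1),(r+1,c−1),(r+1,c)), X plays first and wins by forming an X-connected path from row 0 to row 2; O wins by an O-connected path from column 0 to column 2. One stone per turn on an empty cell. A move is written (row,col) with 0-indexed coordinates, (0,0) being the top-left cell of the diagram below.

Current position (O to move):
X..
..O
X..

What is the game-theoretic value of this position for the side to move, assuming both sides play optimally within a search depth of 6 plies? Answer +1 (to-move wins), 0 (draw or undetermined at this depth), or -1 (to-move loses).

p1 O@[X../..O/X..]: (0,1)[XO./..O/X..]-1* (0,2)[X.O/..O/X..]-1 (1,0)[X../O.O/X..]-1 (1,1)[X../.OO/X..]-1 (2,1)[X../..O/XO.]-1 (2,2)[X../..O/X.O]-1
p2 X@[XO./..O/X..]: (0,2)[XOX/..O/X..]+1* (1,0)[XO./X.O/X..]+1 (1,1)[XO./.XO/X..]+1 (2,1)[XO./..O/XX.]-1 (2,2)[XO./..O/X.X]-1
p3 O@[XOX/..O/X..]: (1,0)[XOX/O.O/X..]-1* (1,1)[XOX/.OO/X..]-1 (2,1)[XOX/..O/XO.]-1 (2,2)[XOX/..O/X.O]-1
p4 X@[XOX/O.O/X..]: (1,1)[XOX/OXO/X..]+1* (2,1)[XOX/O.O/XX.]-1 (2,2)[XOX/O.O/X.X]-1
p5 O@[XOX/OXO/X..] terminal -1; root [X../..O/X..] d6

value(X../..O/X.., O) = -1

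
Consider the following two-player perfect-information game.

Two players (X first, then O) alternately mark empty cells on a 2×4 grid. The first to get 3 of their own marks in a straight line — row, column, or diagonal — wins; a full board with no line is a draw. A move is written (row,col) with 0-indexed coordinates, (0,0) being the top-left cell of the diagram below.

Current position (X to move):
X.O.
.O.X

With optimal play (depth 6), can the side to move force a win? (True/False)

X winning at [X.O./.O.X]: False

[X.O./.O.X] X move#1: (0,1):+0/XXO./.O.X*, (0,3):+0/X.OX/.O.X, (1,0):+0/X.O./XO.X, (1,2):+0/X.O./.OXX
[XXO./.O.X] O move#2: (0,3):+0/XXOO/.O.X*, (1,0):+0/XXO./OO.X, (1,2):+0/XXO./.OOX
[XXOO/.O.X] X move#3: (1,0):+0/XXOO/XO.X*, (1,2):+0/XXOO/.OXX
[XXOO/XO.X] O move#4: (1,2):+0/XXOO/XOOX*
[XXOO/XOOX] end (terminal +0, X#5); searched X.O./.O.X to 6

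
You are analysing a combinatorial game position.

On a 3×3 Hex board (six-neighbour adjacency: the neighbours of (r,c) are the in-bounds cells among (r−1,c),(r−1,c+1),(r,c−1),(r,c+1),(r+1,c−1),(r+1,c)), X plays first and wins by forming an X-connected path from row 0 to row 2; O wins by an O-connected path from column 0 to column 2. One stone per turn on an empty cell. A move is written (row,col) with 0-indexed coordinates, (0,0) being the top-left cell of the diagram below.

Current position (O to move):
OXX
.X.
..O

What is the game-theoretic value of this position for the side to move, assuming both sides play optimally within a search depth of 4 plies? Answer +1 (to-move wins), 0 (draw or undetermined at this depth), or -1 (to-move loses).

[OXX/.X./..O] O move#1: (1,0):-1/OXX/OX./..O*, (1,2):-1/OXX/.XO/..O, (2,0):-1/OXX/.X./O.O, (2,1):-1/OXX/.X./.OO
[OXX/OX./..O] X move#2: (1,2):+1/OXX/OXX/..O*, (2,0):+1/OXX/OX./X.O, (2,1):+1/OXX/OX./.XO
[OXX/OXX/..O] O move#3: (2,0):-1/OXX/OXX/O.O*, (2,1):-1/OXX/OXX/.OO
[OXX/OXX/O.O] X move#4: (2,1):+1/OXX/OXX/OXO*
[OXX/OXX/OXO] end (terminal -1, O#5); searched OXX/.X./..O to 4

value(OXX/.X./..O, O) = -1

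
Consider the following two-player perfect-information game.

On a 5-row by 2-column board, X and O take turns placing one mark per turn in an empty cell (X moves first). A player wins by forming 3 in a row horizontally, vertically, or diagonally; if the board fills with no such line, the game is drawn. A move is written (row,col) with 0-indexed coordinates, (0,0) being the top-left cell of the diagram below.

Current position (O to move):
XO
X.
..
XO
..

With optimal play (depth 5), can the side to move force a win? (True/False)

[XO/X./../XO/..] O move#1: (1,1):-1/XO/XO/../XO/.., (2,0):+0/XO/X./O./XO/..*, (2,1):-1/XO/X./.O/XO/.., (4,0):-1/XO/X./../XO/O., (4,1):-1/XO/X./../XO/.O
[XO/X./O./XO/..] X move#2: (1,1):+0/XO/XX/O./XO/..*, (2,1):+0/XO/X./OX/XO/.., (4,0):-1/XO/X./O./XO/X., (4,1):+0/XO/X./O./XO/.X
[XO/XX/O./XO/..] O move#3: (2,1):+0/XO/XX/OO/XO/..*, (4,0):+0/XO/XX/O./XO/O., (4,1):+0/XO/XX/O./XO/.O
[XO/XX/OO/XO/..] X move#4: (4,0):-1/XO/XX/OO/XO/X., (4,1):+0/XO/XX/OO/XO/.X*
[XO/XX/OO/XO/.X] O move#5: (4,0):+0/XO/XX/OO/XO/OX*
[XO/XX/OO/XO/OX] end (terminal +0, X#6); searched XO/X./../XO/.. to 5

O winning at [XO/X./../XO/..]: False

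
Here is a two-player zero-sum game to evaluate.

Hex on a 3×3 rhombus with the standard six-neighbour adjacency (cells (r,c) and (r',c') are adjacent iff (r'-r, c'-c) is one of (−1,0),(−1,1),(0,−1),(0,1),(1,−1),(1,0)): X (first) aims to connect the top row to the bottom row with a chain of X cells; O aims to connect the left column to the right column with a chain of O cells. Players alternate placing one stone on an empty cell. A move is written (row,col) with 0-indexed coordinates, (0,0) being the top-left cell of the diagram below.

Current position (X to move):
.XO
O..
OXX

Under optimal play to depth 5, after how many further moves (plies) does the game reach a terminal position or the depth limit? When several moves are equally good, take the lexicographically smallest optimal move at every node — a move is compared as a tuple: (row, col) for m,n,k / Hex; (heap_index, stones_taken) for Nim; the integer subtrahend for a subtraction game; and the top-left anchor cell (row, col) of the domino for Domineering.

PV length from [.XO/O../OXX]: 1 ply

[.XO/O../OXX] X move#1: (0,0):-1/XXO/O../OXX, (1,1):+1/.XO/OX./OXX*, (1,2):-1/.XO/O.X/OXX
[.XO/OX./OXX] end (terminal -1, O#2); searched .XO/O../OXX to 5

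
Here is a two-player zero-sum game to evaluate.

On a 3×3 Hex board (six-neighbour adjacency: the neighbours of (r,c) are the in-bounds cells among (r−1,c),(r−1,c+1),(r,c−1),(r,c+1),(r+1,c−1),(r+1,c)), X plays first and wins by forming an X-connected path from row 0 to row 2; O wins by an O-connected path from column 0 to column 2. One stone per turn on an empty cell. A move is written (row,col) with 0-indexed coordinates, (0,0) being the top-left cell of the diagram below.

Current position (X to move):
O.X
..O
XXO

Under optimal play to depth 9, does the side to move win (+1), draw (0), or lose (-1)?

value(O.X/..O/XXO, X) = +1

ply 1, X at O.X/..O/XXO | (0,1)=+1→OXX/..O/XXO*; (1,0)=+1→O.X/X.O/XXO; (1,1)=+1→O.X/.XO/XXO
ply 2, O at OXX/..O/XXO | (1,0)=-1→OXX/O.O/XXO*; (1,1)=-1→OXX/.OO/XXO
ply 3, X at OXX/O.O/XXO | (1,1)=+1→OXX/OXO/XXO*
ply 4: OXX/OXO/XXO is terminal -1 (O); from O.X/..O/XXO depth 9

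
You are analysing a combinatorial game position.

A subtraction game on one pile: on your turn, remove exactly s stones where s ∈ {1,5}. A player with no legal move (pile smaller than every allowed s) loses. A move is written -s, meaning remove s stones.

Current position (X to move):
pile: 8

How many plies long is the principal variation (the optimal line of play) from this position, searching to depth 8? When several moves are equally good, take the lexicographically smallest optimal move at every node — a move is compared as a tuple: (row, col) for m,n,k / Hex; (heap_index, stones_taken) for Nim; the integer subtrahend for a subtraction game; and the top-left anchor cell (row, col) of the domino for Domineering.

PV length from [8]: 8 plies

p1 X@[8]: -1[7]-1* -5[3]-1
p2 O@[7]: -1[6]+1* -5[2]+1
p3 X@[6]: -1[5]-1* -5[1]-1
p4 O@[5]: -1[4]+1* -5[0]+1
p5 X@[4]: -1[3]-1*
p6 O@[3]: -1[2]+1*
p7 X@[2]: -1[1]-1*
p8 O@[1]: -1[0]+1*
p9 X@[0] terminal -1; root [8] d8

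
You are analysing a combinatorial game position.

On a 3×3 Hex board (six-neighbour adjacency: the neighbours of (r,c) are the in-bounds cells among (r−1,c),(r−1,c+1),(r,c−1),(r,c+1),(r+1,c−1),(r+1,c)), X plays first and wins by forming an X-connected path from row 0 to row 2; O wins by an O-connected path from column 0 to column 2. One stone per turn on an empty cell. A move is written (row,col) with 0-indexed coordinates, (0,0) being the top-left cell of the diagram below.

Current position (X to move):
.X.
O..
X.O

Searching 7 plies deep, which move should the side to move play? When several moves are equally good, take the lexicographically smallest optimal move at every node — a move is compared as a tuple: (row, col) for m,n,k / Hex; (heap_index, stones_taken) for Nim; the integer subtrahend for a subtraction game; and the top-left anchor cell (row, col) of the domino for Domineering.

X's best at [.X./O../X.O]: (1,1)

[.X./O../X.O] X move#1: (0,0):-1/XX./O../X.O, (0,2):-1/.XX/O../X.O, (1,1):+1/.X./OX./X.O*, (1,2):-1/.X./O.X/X.O, (2,1):-1/.X./O../XXO
[.X./OX./X.O] end (terminal -1, O#2); searched .X./O../X.O to 7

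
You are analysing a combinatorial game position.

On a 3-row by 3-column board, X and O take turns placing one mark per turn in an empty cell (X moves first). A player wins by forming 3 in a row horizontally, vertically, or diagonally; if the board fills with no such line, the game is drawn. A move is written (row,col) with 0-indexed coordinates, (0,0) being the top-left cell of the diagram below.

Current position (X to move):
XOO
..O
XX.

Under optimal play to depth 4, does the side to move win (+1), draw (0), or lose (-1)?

value(XOO/..O/XX., X) = +1

p1 X@[XOO/..O/XX.]: (1,0)[XOO/X.O/XX.]+1* (1,1)[XOO/.XO/XX.]-1 (2,2)[XOO/..O/XXX]+1
p2 O@[XOO/X.O/XX.] terminal -1; root [XOO/..O/XX.] d4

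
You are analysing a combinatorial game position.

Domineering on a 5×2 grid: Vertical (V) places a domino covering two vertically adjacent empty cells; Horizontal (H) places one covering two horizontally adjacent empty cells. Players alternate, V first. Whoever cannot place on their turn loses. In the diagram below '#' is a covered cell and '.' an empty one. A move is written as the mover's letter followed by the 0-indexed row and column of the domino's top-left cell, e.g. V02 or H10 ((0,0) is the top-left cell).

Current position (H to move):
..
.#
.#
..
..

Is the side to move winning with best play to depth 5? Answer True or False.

ply 1, H at ../.#/.#/../.. | H00=-1→##/.#/.#/../..; H30=+1→../.#/.#/##/..*; H40=+1→../.#/.#/../##
ply 2, V at ../.#/.#/##/.. | V00=-1→#./##/.#/##/..*; V10=-1→../##/##/##/..
ply 3, H at #./##/.#/##/.. | H40=+1→#./##/.#/##/##*
ply 4: #./##/.#/##/## is terminal -1 (V); from ../.#/.#/../.. depth 5

H winning at [../.#/.#/../..]: True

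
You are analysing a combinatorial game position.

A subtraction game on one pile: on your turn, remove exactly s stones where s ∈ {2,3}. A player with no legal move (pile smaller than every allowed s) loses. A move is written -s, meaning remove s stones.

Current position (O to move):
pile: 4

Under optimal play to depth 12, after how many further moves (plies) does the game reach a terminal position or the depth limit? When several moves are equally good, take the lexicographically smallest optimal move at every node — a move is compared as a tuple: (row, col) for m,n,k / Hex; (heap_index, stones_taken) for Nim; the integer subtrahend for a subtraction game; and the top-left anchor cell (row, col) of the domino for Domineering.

PV length from [4]: 1 ply

ply 1, O at 4 | -2=-1→2; -3=+1→1*
ply 2: 1 is terminal -1 (X); from 4 depth 12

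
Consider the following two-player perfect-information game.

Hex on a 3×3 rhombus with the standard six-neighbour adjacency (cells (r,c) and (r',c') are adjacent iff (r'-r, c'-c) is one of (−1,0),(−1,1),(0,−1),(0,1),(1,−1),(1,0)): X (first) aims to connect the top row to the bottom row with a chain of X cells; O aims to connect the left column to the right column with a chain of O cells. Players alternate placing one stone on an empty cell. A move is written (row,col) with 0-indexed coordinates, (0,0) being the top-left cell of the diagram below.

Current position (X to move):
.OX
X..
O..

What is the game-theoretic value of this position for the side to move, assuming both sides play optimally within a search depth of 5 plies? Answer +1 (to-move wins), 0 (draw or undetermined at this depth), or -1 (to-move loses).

value(.OX/X../O.., X) = +1

ply 1, X at .OX/X../O.. | (0,0)=-1→XOX/X../O..; (1,1)=-1→.OX/XX./O..; (1,2)=+1→.OX/X.X/O..*; (2,1)=+1→.OX/X../OX.; (2,2)=-1→.OX/X../O.X
ply 2, O at .OX/X.X/O.. | (0,0)=-1→OOX/X.X/O..*; (1,1)=-1→.OX/XOX/O..; (2,1)=-1→.OX/X.X/OO.; (2,2)=-1→.OX/X.X/O.O
ply 3, X at OOX/X.X/O.. | (1,1)=+1→OOX/XXX/O..*; (2,1)=+1→OOX/X.X/OX.; (2,2)=+1→OOX/X.X/O.X
ply 4, O at OOX/XXX/O.. | (2,1)=-1→OOX/XXX/OO.*; (2,2)=-1→OOX/XXX/O.O
ply 5, X at OOX/XXX/OO. | (2,2)=+1→OOX/XXX/OOX*
ply 6: OOX/XXX/OOX is terminal -1 (O); from .OX/X../O.. depth 5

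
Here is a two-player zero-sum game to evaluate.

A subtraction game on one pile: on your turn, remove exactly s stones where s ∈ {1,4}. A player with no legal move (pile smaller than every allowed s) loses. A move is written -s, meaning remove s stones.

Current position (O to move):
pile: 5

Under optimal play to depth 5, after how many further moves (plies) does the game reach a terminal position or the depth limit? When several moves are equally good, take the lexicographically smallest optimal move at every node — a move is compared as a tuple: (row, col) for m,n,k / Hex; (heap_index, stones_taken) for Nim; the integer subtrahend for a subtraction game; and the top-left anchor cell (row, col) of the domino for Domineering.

ply 1, O at 5 | -1=-1→4*; -4=-1→1
ply 2, X at 4 | -1=-1→3; -4=+1→0*
ply 3: 0 is terminal -1 (O); from 5 depth 5

PV length from [5]: 2 plies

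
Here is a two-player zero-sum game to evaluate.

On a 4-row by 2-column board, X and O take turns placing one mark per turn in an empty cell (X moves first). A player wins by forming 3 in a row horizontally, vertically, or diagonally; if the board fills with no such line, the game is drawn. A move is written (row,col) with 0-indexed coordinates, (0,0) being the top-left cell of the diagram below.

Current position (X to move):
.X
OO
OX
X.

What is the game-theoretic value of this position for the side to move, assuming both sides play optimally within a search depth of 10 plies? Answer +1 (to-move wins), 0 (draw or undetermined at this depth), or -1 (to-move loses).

p1 X@[.X/OO/OX/X.]: (0,0)[XX/OO/OX/X.]+0* (3,1)[.X/OO/OX/XX]-1
p2 O@[XX/OO/OX/X.]: (3,1)[XX/OO/OX/XO]+0*
p3 X@[XX/OO/OX/XO] terminal +0; root [.X/OO/OX/X.] d10

value(.X/OO/OX/X., X) = 0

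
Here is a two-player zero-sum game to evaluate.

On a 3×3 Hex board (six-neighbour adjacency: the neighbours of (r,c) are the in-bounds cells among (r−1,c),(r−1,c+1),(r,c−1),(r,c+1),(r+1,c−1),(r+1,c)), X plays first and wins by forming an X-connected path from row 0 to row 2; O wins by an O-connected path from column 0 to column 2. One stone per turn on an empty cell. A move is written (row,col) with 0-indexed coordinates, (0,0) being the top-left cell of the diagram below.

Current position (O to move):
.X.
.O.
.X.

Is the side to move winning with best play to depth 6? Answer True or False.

p1 O@[.X./.O./.X.]: (0,0)[OX./.O./.X.]+1* (0,2)[.XO/.O./.X.]+1 (1,0)[.X./OO./.X.]+1 (1,2)[.X./.OO/.X.]+1 (2,0)[.X./.O./OX.]+1 (2,2)[.X./.O./.XO]+1
p2 X@[OX./.O./.X.]: (0,2)[OXX/.O./.X.]-1* (1,0)[OX./XO./.X.]-1 (1,2)[OX./.OX/.X.]-1 (2,0)[OX./.O./XX.]-1 (2,2)[OX./.O./.XX]-1
p3 O@[OXX/.O./.X.]: (1,0)[OXX/OO./.X.]-1 (1,2)[OXX/.OO/.X.]+1* (2,0)[OXX/.O./OX.]-1 (2,2)[OXX/.O./.XO]-1
p4 X@[OXX/.OO/.X.]: (1,0)[OXX/XOO/.X.]-1* (2,0)[OXX/.OO/XX.]-1 (2,2)[OXX/.OO/.XX]-1
p5 O@[OXX/XOO/.X.]: (2,0)[OXX/XOO/OX.]+1* (2,2)[OXX/XOO/.XO]-1
p6 X@[OXX/XOO/OX.] terminal -1; root [.X./.O./.X.] d6

O winning at [.X./.O./.X.]: True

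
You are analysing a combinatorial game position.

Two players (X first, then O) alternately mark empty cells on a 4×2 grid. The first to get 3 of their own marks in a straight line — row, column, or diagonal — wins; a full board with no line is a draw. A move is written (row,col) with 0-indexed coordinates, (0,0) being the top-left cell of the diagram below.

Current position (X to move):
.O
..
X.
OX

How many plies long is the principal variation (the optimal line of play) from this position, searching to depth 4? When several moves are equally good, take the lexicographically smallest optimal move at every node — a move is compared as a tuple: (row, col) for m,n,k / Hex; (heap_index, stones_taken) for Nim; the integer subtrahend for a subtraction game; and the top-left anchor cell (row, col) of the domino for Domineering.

[.O/../X./OX] X move#1: (0,0):+0/XO/../X./OX*, (1,0):+0/.O/X./X./OX, (1,1):+0/.O/.X/X./OX, (2,1):+0/.O/../XX/OX
[XO/../X./OX] O move#2: (1,0):+0/XO/O./X./OX*, (1,1):-1/XO/.O/X./OX, (2,1):-1/XO/../XO/OX
[XO/O./X./OX] X move#3: (1,1):+0/XO/OX/X./OX*, (2,1):+0/XO/O./XX/OX
[XO/OX/X./OX] O move#4: (2,1):+0/XO/OX/XO/OX*
[XO/OX/XO/OX] end (terminal +0, X#5); searched .O/../X./OX to 4

PV length from [.O/../X./OX]: 4 plies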